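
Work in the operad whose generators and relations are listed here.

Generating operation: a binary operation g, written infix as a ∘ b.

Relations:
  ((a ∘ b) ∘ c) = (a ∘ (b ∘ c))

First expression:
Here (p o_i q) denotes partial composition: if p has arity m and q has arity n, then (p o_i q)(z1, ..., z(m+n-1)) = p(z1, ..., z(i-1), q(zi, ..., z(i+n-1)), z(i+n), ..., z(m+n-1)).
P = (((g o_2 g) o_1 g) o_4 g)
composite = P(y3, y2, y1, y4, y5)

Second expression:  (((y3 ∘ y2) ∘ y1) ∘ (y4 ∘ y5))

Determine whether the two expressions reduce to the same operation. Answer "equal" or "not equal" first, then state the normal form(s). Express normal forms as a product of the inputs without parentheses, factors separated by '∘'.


The first expression, normalized: y3 ∘ y2 ∘ y1 ∘ y4 ∘ y5
The second expression, normalized: y3 ∘ y2 ∘ y1 ∘ y4 ∘ y5
Both agree, so they are equal.

equal: each reduces to y3 ∘ y2 ∘ y1 ∘ y4 ∘ y5


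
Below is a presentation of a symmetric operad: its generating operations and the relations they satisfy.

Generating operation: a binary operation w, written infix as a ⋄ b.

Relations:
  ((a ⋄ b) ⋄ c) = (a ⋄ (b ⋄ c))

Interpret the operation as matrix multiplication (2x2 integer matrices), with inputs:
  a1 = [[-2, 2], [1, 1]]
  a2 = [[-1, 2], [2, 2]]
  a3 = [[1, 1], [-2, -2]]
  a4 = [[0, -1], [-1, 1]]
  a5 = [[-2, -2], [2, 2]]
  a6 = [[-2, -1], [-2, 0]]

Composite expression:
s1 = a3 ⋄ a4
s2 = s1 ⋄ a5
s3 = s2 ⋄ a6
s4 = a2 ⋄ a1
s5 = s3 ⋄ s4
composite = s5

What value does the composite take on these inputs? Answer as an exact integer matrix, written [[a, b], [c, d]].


[[-28, -12], [56, 24]]

(a3 ⋄ a4) = [[-1, 0], [2, 0]]
((a3 ⋄ a4) ⋄ a5) = [[2, 2], [-4, -4]]
(((a3 ⋄ a4) ⋄ a5) ⋄ a6) = [[-8, -2], [16, 4]]
(a2 ⋄ a1) = [[4, 0], [-2, 6]]
((((a3 ⋄ a4) ⋄ a5) ⋄ a6) ⋄ (a2 ⋄ a1)) = [[-28, -12], [56, 24]]


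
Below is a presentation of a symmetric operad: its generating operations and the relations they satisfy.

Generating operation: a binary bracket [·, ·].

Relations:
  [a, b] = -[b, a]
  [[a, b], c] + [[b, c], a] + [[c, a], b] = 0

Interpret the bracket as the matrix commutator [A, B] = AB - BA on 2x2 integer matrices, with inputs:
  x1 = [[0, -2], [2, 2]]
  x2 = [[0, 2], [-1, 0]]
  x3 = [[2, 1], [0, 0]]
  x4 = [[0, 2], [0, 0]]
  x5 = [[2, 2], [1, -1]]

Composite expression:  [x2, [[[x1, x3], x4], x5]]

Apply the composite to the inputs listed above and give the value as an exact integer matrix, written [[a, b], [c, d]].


[[24, 32], [16, -24]]

[x1, x3] = [[-2, 2], [4, 2]]
[[x1, x3], x4] = [[-8, -8], [0, 8]]
[[[x1, x3], x4], x5] = [[-8, -8], [16, 8]]
[x2, [[[x1, x3], x4], x5]] = [[24, 32], [16, -24]]


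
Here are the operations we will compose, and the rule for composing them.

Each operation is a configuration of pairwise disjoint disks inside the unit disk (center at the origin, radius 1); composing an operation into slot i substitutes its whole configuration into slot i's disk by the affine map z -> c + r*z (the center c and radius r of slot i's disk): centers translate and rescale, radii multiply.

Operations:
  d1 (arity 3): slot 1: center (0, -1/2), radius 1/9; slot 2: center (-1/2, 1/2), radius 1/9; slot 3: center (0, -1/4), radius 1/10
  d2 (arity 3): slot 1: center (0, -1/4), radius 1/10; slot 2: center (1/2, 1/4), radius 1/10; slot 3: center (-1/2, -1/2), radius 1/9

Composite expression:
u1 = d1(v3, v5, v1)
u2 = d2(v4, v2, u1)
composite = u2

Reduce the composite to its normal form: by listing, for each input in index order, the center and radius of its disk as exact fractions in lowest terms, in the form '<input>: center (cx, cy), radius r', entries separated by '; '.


v1: center (-1/2, -19/36), radius 1/90; v2: center (1/2, 1/4), radius 1/10; v3: center (-1/2, -5/9), radius 1/81; v4: center (0, -1/4), radius 1/10; v5: center (-5/9, -4/9), radius 1/81

Affine substitution under d2: radii multiply and v-centers shift.
input v4: applying the 1 nested substitution gives center (0, -1/4), radius 1/10
input v2: applying the 1 nested substitution gives center (1/2, 1/4), radius 1/10
input v3: applying the 2 nested substitutions gives center (-1/2, -5/9), radius 1/81
input v5: applying the 2 nested substitutions gives center (-5/9, -4/9), radius 1/81
input v1: applying the 2 nested substitutions gives center (-1/2, -19/36), radius 1/90


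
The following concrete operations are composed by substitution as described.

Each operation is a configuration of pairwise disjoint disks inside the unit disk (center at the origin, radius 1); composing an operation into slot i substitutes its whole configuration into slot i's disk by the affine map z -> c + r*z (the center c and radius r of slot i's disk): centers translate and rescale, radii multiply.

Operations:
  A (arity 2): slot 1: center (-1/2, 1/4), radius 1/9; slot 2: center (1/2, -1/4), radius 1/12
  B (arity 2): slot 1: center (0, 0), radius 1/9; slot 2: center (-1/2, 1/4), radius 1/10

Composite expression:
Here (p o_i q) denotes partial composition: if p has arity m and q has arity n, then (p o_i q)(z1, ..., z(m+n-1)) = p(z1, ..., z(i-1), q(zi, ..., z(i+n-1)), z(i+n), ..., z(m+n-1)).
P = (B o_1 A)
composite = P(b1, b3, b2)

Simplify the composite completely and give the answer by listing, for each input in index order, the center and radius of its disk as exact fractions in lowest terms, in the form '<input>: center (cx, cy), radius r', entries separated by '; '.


b1: center (-1/18, 1/36), radius 1/81; b2: center (-1/2, 1/4), radius 1/10; b3: center (1/18, -1/36), radius 1/108

Below B, radii multiply path by path; the b-disk centers shift.
b1: after 2 affine steps, its disk has center (-1/18, 1/36), radius 1/81
b3: after 2 affine steps, its disk has center (1/18, -1/36), radius 1/108
b2: after 1 affine step, its disk has center (-1/2, 1/4), radius 1/10


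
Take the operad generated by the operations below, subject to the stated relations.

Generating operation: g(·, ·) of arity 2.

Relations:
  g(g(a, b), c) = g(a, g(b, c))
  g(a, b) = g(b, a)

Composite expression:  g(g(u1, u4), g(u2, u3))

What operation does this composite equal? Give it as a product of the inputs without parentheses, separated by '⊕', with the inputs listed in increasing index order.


u1 ⊕ u2 ⊕ u3 ⊕ u4


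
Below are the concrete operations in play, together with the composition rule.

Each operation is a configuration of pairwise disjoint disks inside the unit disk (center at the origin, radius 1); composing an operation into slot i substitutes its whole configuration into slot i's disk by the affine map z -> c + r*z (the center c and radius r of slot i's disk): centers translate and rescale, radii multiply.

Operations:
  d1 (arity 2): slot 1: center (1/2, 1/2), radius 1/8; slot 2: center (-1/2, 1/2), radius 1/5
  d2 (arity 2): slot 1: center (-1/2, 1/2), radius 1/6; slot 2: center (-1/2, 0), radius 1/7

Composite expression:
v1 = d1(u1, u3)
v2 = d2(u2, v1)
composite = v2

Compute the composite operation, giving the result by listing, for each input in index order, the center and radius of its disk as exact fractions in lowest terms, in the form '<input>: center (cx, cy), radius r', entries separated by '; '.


Nesting under d2 composes maps z -> c + r*z down each u-path.
input u2: composing its 1 substitution step yields center (-1/2, 1/2), radius 1/6
input u1: composing its 2 substitution steps yields center (-3/7, 1/14), radius 1/56
input u3: composing its 2 substitution steps yields center (-4/7, 1/14), radius 1/35

u1: center (-3/7, 1/14), radius 1/56; u2: center (-1/2, 1/2), radius 1/6; u3: center (-4/7, 1/14), radius 1/35


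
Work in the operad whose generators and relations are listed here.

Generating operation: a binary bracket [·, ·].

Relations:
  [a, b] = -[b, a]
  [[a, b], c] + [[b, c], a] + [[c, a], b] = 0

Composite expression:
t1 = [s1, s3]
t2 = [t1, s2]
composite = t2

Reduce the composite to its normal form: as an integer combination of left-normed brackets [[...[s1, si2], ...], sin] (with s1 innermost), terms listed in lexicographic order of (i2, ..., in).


[[s1, s3], s2]

Antisymmetry and Jacobi reduce to s1-anchored left-normed brackets.
Composite bracket: [[s1, s3], s2]
Expanding via [a, b] = ab - ba: 4 signed words (2^2 = 4).
Words beginning with s1 determine it all:
  from s1s3s2, sign +1: term +[[s1, s3], s2]


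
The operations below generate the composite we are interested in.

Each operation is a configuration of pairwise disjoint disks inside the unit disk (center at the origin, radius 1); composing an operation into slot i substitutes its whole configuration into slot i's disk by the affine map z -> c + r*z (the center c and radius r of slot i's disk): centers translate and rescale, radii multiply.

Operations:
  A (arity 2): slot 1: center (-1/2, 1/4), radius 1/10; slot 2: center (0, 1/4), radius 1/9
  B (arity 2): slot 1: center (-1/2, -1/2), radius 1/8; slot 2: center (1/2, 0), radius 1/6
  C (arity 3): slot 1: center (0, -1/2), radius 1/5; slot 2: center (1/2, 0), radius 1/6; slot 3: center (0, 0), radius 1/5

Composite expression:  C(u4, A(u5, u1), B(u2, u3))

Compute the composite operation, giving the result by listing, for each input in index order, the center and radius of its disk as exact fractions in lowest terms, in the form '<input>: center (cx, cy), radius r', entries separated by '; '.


u1: center (1/2, 1/24), radius 1/54; u2: center (-1/10, -1/10), radius 1/40; u3: center (1/10, 0), radius 1/30; u4: center (0, -1/2), radius 1/5; u5: center (5/12, 1/24), radius 1/60

Below C, radii multiply path by path; the u-disk centers shift.
for u4, the 1-step affine chain lands on center (0, -1/2), radius 1/5
for u5, the 2-step affine chain lands on center (5/12, 1/24), radius 1/60
for u1, the 2-step affine chain lands on center (1/2, 1/24), radius 1/54
for u2, the 2-step affine chain lands on center (-1/10, -1/10), radius 1/40
for u3, the 2-step affine chain lands on center (1/10, 0), radius 1/30


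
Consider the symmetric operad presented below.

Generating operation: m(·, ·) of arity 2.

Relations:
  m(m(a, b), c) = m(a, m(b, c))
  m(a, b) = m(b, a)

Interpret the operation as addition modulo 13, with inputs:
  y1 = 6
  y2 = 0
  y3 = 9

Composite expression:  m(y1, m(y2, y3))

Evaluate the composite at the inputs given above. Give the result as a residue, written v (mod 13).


2 (mod 13)

m(y2, y3) = 9
m(y1, m(y2, y3)) = 2


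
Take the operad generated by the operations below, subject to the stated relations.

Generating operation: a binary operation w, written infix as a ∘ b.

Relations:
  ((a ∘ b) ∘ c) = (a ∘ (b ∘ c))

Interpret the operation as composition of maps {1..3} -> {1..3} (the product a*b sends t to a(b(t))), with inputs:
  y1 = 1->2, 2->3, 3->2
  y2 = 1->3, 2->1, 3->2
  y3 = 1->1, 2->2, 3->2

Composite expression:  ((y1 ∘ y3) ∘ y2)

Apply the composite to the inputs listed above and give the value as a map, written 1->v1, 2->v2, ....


1->3, 2->2, 3->3

(y1 ∘ y3) = 1->2, 2->3, 3->3
((y1 ∘ y3) ∘ y2) = 1->3, 2->2, 3->3


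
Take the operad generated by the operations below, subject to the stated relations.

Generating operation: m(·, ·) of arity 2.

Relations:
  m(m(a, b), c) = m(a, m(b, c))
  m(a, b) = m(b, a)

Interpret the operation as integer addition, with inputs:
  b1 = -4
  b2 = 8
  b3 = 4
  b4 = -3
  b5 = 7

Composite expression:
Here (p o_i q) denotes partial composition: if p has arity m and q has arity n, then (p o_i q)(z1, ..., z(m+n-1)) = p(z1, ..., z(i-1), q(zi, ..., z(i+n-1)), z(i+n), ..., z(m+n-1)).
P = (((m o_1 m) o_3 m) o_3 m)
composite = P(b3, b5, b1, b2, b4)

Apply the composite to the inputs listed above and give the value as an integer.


m(b3, b5) = 11
m(b1, b2) = 4
m(m(b1, b2), b4) = 1
m(m(b3, b5), m(m(b1, b2), b4)) = 12

12


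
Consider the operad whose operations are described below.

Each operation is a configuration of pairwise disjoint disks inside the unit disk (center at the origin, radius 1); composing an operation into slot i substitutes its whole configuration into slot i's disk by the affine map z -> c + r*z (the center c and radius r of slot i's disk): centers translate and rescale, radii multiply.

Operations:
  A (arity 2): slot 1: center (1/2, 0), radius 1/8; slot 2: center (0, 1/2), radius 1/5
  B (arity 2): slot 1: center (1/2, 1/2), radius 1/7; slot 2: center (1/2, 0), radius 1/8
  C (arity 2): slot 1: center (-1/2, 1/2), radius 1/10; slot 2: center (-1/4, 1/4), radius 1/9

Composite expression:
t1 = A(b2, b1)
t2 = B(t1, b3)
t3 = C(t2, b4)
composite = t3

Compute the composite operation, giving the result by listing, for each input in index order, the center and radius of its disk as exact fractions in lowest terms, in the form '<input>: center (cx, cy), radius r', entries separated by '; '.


b1: center (-9/20, 39/70), radius 1/350; b2: center (-31/70, 11/20), radius 1/560; b3: center (-9/20, 1/2), radius 1/80; b4: center (-1/4, 1/4), radius 1/9

Below C, radii multiply path by path; the b-disk centers shift.
b2 passes through 3 substitutions, ending at center (-31/70, 11/20), radius 1/560
b1 passes through 3 substitutions, ending at center (-9/20, 39/70), radius 1/350
b3 passes through 2 substitutions, ending at center (-9/20, 1/2), radius 1/80
b4 passes through 1 substitution, ending at center (-1/4, 1/4), radius 1/9


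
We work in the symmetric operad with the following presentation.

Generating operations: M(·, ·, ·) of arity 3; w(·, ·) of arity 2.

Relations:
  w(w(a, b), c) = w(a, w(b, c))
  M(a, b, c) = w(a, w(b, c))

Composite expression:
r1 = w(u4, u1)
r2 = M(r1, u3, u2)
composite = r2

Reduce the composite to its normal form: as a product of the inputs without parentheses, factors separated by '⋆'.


u4 ⋆ u1 ⋆ u3 ⋆ u2

Every regrouping of M is equal, so read the u-inputs in written order.
w(u4, u1) spells out as u4 ⋆ u1
M(w(u4, u1), u3, u2) spells out as u4 ⋆ u1 ⋆ u3 ⋆ u2


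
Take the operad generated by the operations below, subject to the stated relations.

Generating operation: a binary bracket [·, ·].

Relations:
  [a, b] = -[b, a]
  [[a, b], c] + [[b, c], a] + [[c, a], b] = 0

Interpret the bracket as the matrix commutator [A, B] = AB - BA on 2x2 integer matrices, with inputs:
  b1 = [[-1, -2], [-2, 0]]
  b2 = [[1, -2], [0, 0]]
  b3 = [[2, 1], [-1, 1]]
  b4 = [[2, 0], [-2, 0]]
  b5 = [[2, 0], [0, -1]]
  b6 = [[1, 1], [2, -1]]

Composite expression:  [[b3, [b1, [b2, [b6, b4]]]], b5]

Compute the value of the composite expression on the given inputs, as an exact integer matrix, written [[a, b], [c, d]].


[b6, b4] = [[-2, -2], [8, 2]]
[b2, [b6, b4]] = [[-16, -10], [-8, 16]]
[b1, [b2, [b6, b4]]] = [[-4, -54], [56, 4]]
[b3, [b1, [b2, [b6, b4]]]] = [[2, -46], [-48, -2]]
[[b3, [b1, [b2, [b6, b4]]]], b5] = [[0, 138], [-144, 0]]

[[0, 138], [-144, 0]]


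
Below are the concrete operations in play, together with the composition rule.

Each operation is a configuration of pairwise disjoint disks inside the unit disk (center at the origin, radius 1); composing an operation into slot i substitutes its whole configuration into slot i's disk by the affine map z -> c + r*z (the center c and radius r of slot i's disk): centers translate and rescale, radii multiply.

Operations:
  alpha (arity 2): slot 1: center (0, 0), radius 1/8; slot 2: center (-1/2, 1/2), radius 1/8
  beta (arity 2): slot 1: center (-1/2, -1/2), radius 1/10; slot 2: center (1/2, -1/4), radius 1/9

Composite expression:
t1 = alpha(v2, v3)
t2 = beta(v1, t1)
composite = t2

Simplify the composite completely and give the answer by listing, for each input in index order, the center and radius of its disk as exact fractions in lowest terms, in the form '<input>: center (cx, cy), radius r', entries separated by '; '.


Each v-disk chains the slot maps above it in beta; radii multiply.
v1: after 1 affine step, its disk has center (-1/2, -1/2), radius 1/10
v2: after 2 affine steps, its disk has center (1/2, -1/4), radius 1/72
v3: after 2 affine steps, its disk has center (4/9, -7/36), radius 1/72

v1: center (-1/2, -1/2), radius 1/10; v2: center (1/2, -1/4), radius 1/72; v3: center (4/9, -7/36), radius 1/72


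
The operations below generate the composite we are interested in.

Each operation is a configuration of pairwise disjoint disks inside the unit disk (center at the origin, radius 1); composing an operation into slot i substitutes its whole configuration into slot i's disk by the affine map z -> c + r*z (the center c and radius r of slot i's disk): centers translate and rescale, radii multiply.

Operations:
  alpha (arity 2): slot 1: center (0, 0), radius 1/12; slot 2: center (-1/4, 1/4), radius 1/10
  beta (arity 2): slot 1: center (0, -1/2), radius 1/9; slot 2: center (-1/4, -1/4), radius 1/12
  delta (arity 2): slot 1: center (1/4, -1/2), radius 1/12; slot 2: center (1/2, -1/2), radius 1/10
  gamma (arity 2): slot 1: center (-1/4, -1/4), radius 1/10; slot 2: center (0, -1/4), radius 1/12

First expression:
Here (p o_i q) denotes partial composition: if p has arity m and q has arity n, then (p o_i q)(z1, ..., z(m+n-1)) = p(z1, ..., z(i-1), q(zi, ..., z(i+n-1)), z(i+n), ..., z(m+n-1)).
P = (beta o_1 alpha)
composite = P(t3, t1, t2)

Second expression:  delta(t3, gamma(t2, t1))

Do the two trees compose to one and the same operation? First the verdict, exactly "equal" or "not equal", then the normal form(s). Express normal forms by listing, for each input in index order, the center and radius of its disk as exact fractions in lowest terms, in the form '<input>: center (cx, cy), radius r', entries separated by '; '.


The first expression reduces to t1: center (-1/36, -17/36), radius 1/90; t2: center (-1/4, -1/4), radius 1/12; t3: center (0, -1/2), radius 1/108
The second expression reduces to t1: center (1/2, -21/40), radius 1/120; t2: center (19/40, -21/40), radius 1/100; t3: center (1/4, -1/2), radius 1/12
Different reductions; not equal.

not equal; first: t1: center (-1/36, -17/36), radius 1/90; t2: center (-1/4, -1/4), radius 1/12; t3: center (0, -1/2), radius 1/108; second: t1: center (1/2, -21/40), radius 1/120; t2: center (19/40, -21/40), radius 1/100; t3: center (1/4, -1/2), radius 1/12


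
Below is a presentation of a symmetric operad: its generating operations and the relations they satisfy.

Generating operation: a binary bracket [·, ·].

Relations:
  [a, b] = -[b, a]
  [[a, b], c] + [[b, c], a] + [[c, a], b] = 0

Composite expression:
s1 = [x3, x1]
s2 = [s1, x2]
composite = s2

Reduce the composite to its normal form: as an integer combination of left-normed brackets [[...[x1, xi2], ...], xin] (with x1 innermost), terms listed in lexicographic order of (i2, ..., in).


-[[x1, x3], x2]

Left-normed coefficients sit on the x1-initial expansion words.
Composite bracket: [[x3, x1], x2]
The bracket unfolds into 4 signed words via [a, b] = ab - ba (2^2 = 4).
Keep just the words that open with x1:
  the word x1x3x2 carries sign -1 and contributes -[[x1, x3], x2]


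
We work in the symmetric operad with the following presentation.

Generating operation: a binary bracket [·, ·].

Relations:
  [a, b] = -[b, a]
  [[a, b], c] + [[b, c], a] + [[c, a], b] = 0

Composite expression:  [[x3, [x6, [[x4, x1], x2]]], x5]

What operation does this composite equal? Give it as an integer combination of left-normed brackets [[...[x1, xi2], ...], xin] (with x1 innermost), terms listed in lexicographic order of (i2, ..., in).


Antisymmetry and Jacobi reduce to x1-anchored left-normed brackets.
Composite bracket: [[x3, [x6, [[x4, x1], x2]]], x5]
Under [a, b] = ab - ba we get 32 signed associative words (2^5 = 32).
Only words starting with x1 matter:
  the word x1x4x2x6x3x5 carries sign -1 and contributes -[[[[[x1, x4], x2], x6], x3], x5]

-[[[[[x1, x4], x2], x6], x3], x5]


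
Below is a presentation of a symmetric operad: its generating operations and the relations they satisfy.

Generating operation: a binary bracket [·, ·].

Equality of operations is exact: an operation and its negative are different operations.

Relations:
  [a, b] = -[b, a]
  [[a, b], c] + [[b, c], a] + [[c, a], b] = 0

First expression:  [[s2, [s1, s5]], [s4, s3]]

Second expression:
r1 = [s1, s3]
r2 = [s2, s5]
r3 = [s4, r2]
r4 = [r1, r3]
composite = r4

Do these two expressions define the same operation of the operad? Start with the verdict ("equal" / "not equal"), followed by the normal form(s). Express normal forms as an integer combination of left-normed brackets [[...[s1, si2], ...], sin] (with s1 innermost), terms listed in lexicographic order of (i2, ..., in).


not equal; first: [[[[s1, s5], s2], s3], s4] - [[[[s1, s5], s2], s4], s3]; second: -[[[[s1, s3], s2], s5], s4] + [[[[s1, s3], s4], s2], s5] - [[[[s1, s3], s4], s5], s2] + [[[[s1, s3], s5], s2], s4]

Normal form of the first expression: [[[[s1, s5], s2], s3], s4] - [[[[s1, s5], s2], s4], s3]
Normal form of the second expression: -[[[[s1, s3], s2], s5], s4] + [[[[s1, s3], s4], s2], s5] - [[[[s1, s3], s4], s5], s2] + [[[[s1, s3], s5], s2], s4]
Different reductions; not equal.


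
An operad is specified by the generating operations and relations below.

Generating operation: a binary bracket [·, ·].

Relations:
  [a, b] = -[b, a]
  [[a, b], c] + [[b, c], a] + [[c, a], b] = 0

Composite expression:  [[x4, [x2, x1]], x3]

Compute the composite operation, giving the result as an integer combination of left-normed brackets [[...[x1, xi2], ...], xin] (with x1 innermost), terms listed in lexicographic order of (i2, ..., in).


[[[x1, x2], x4], x3]

Skip Jacobi rewriting: expand, keep x1-initial words, read off terms.
Composite bracket: [[x4, [x2, x1]], x3]
Expanding via [a, b] = ab - ba: 8 signed words (2^3 = 8).
Keep just the words that open with x1:
  word x1x2x4x3 has sign +1, contributing +[[[x1, x2], x4], x3]


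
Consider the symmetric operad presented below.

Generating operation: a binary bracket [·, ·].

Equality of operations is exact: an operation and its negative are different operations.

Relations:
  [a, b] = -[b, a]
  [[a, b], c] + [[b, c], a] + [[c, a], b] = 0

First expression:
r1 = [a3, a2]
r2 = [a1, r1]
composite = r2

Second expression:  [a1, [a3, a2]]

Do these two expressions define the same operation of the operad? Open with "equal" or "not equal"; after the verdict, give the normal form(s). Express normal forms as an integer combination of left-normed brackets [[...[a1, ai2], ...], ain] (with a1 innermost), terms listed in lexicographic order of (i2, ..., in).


equal; both compose to -[[a1, a2], a3] + [[a1, a3], a2]

The first expression, normalized: -[[a1, a2], a3] + [[a1, a3], a2]
The second expression, normalized: -[[a1, a2], a3] + [[a1, a3], a2]
The forms coincide; equal.


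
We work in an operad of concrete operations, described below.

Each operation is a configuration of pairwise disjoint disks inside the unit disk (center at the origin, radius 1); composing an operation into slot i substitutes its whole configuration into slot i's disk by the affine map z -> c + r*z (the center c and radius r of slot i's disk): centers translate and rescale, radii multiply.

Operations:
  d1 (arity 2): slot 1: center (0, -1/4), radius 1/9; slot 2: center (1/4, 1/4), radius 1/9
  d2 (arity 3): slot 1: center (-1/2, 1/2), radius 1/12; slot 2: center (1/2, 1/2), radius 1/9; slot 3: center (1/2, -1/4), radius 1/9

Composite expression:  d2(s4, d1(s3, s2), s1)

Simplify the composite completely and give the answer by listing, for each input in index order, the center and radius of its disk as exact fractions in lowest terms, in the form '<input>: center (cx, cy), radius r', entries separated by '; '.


Only the slot chain above each s matters under d2; compose those maps.
tracing s4 down its 1-map path: center (-1/2, 1/2), radius 1/12
tracing s3 down its 2-map path: center (1/2, 17/36), radius 1/81
tracing s2 down its 2-map path: center (19/36, 19/36), radius 1/81
tracing s1 down its 1-map path: center (1/2, -1/4), radius 1/9

s1: center (1/2, -1/4), radius 1/9; s2: center (19/36, 19/36), radius 1/81; s3: center (1/2, 17/36), radius 1/81; s4: center (-1/2, 1/2), radius 1/12


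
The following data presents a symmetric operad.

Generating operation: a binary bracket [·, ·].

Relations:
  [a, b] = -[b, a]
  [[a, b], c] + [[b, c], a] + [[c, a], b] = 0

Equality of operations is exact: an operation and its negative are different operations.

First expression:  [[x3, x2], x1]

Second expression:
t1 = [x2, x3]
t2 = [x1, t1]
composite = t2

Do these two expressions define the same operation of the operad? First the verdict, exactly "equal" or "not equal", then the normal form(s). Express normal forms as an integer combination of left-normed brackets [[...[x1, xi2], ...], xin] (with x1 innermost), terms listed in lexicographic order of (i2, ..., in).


Reducing the first expression gives [[x1, x2], x3] - [[x1, x3], x2]
Reducing the second expression gives [[x1, x2], x3] - [[x1, x3], x2]
The normal forms match — equal.

equal; both compose to [[x1, x2], x3] - [[x1, x3], x2]


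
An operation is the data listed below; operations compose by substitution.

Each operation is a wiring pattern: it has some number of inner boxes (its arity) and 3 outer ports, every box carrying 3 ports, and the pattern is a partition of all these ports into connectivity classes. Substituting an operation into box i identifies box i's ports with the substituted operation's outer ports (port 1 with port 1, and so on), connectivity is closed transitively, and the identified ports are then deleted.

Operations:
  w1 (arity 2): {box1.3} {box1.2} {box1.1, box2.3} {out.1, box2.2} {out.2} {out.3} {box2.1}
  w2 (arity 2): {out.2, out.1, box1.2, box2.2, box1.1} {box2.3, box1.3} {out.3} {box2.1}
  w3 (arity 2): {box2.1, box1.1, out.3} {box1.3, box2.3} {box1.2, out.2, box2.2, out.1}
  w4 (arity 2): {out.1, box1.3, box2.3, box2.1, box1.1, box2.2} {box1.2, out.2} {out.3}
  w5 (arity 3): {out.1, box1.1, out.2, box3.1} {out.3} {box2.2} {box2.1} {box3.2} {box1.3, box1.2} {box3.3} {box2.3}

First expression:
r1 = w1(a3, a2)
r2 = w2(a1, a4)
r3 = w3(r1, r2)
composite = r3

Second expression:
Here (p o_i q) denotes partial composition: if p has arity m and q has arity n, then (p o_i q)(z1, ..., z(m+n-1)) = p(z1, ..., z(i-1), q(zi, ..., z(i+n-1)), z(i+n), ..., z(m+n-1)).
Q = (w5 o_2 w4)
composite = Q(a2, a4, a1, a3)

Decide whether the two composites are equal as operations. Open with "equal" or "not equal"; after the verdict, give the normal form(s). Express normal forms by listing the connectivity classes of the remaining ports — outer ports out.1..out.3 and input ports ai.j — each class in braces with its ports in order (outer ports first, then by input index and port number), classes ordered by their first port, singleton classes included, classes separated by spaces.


The first expression reduces to {out.1, out.2, out.3, a1.1, a1.2, a2.2, a4.2} {a1.3, a4.3} {a2.1} {a2.3, a3.1} {a3.2} {a3.3} {a4.1}
The second expression reduces to {out.1, out.2, a2.1, a3.1} {out.3} {a1.1, a1.2, a1.3, a4.1, a4.3} {a2.2, a2.3} {a3.2} {a3.3} {a4.2}
The forms do not match — not equal.

not equal; first: {out.1, out.2, out.3, a1.1, a1.2, a2.2, a4.2} {a1.3, a4.3} {a2.1} {a2.3, a3.1} {a3.2} {a3.3} {a4.1}; second: {out.1, out.2, a2.1, a3.1} {out.3} {a1.1, a1.2, a1.3, a4.1, a4.3} {a2.2, a2.3} {a3.2} {a3.3} {a4.2}


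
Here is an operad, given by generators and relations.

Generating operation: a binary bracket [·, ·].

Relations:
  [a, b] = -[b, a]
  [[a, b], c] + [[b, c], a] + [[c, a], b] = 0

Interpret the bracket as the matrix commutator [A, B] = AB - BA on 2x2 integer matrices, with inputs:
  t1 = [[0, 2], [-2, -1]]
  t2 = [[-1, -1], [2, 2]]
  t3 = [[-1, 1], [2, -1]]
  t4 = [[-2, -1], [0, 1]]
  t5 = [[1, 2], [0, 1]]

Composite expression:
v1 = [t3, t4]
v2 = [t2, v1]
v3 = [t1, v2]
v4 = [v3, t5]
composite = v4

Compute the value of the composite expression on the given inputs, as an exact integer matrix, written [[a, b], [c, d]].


[[-20, -120], [0, 20]]

[t3, t4] = [[2, 3], [-6, -2]]
[t2, [t3, t4]] = [[0, -5], [-10, 0]]
[t1, [t2, [t3, t4]]] = [[-30, -5], [10, 30]]
[[t1, [t2, [t3, t4]]], t5] = [[-20, -120], [0, 20]]


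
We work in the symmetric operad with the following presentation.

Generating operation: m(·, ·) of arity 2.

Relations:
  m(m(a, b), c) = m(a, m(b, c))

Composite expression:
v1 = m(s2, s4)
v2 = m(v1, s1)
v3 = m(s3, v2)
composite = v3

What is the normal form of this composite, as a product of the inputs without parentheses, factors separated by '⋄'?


s3 ⋄ s2 ⋄ s4 ⋄ s1


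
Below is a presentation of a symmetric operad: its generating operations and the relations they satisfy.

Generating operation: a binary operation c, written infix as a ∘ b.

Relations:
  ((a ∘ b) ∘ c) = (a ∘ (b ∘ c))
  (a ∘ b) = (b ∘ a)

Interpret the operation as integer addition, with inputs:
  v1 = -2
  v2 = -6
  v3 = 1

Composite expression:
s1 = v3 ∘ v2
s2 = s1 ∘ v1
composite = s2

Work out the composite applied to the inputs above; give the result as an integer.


-7

(v3 ∘ v2) = -5
((v3 ∘ v2) ∘ v1) = -7


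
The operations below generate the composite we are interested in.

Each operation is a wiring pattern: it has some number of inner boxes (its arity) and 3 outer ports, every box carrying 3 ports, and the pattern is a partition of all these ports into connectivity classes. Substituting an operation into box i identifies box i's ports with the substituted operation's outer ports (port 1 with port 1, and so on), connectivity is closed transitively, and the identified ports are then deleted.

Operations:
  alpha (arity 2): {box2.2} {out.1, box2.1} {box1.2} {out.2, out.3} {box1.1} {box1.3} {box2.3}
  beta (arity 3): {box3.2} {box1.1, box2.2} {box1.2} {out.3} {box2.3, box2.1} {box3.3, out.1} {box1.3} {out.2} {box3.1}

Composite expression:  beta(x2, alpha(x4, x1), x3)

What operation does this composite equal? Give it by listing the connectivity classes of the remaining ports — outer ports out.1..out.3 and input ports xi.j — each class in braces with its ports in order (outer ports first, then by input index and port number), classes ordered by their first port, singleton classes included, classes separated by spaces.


{out.1, x3.3} {out.2} {out.3} {x1.1, x2.1} {x1.2} {x1.3} {x2.2} {x2.3} {x3.1} {x3.2} {x4.1} {x4.2} {x4.3}

Two ports join when wires chain via beta-identified ports.
alpha over (x4, x1) gives {out.1, x1.1} {out.2, out.3} {x1.2} {x1.3} {x4.1} {x4.2} {x4.3}, out.j being that stage's outer ports
beta over (x2, x4, x1, x3) gives {out.1, x3.3} {out.2} {out.3} {x1.1, x2.1} {x1.2} {x1.3} {x2.2} {x2.3} {x3.1} {x3.2} {x4.1} {x4.2} {x4.3}, out.j being that stage's outer ports


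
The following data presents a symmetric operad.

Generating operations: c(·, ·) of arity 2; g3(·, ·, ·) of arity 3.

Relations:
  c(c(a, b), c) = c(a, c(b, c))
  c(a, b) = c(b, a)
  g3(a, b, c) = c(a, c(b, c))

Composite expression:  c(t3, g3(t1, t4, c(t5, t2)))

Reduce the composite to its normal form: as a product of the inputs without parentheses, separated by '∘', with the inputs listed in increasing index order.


Shape and order are irrelevant to c; the t-input set decides.
c(t5, t2) reduces to t5 ∘ t2
g3(t1, t4, c(t5, t2)) reduces to t1 ∘ t4 ∘ t5 ∘ t2
c(t3, g3(t1, t4, c(t5, t2))) reduces to t3 ∘ t1 ∘ t4 ∘ t5 ∘ t2
rearranged into index order: t1 ∘ t2 ∘ t3 ∘ t4 ∘ t5

t1 ∘ t2 ∘ t3 ∘ t4 ∘ t5


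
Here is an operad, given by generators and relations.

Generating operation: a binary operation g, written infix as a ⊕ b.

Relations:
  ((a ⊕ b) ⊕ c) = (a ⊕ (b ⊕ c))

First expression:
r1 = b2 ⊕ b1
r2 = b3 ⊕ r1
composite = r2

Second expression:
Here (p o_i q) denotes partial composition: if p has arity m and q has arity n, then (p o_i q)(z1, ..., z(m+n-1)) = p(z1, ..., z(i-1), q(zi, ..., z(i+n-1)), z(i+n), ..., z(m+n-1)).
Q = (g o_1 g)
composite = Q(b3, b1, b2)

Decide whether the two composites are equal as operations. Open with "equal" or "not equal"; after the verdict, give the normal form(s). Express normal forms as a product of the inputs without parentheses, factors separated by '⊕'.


not equal — first b3 ⊕ b2 ⊕ b1, second b3 ⊕ b1 ⊕ b2


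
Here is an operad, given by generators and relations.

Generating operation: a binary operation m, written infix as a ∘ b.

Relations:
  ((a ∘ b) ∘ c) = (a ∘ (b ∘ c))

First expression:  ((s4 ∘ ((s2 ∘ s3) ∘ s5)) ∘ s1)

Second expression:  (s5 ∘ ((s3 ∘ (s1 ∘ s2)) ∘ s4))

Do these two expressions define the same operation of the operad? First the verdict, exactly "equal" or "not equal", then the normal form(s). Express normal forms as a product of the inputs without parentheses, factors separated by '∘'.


not equal: they reduce to s4 ∘ s2 ∘ s3 ∘ s5 ∘ s1 and s5 ∘ s3 ∘ s1 ∘ s2 ∘ s4

Normal form of the first expression: s4 ∘ s2 ∘ s3 ∘ s5 ∘ s1
Normal form of the second expression: s5 ∘ s3 ∘ s1 ∘ s2 ∘ s4
They disagree, so not equal.


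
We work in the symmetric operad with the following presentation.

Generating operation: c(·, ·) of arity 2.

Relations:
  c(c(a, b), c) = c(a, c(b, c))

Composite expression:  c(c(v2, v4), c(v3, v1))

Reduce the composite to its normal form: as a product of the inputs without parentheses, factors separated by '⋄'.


v2 ⋄ v4 ⋄ v3 ⋄ v1

Associativity of c dissolves the nesting; only the v-input order survives.
c(v2, v4) collapses to v2 ⋄ v4
c(v3, v1) collapses to v3 ⋄ v1
c(c(v2, v4), c(v3, v1)) collapses to v2 ⋄ v4 ⋄ v3 ⋄ v1


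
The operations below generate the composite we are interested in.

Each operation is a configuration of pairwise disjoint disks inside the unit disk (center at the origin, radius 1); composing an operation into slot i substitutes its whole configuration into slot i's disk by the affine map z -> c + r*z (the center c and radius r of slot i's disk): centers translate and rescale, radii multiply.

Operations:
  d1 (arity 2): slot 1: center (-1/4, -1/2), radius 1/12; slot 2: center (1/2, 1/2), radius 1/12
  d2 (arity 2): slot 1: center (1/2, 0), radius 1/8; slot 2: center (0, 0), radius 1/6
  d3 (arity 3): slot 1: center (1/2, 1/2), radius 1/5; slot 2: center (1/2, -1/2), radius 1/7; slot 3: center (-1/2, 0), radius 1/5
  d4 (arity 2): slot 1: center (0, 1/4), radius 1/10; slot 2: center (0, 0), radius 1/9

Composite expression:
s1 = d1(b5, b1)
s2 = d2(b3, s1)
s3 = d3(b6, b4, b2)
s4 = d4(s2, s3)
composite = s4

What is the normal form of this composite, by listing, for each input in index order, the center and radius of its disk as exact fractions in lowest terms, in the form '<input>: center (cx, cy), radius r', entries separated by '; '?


b1: center (1/120, 31/120), radius 1/720; b2: center (-1/18, 0), radius 1/45; b3: center (1/20, 1/4), radius 1/80; b4: center (1/18, -1/18), radius 1/63; b5: center (-1/240, 29/120), radius 1/720; b6: center (1/18, 1/18), radius 1/45


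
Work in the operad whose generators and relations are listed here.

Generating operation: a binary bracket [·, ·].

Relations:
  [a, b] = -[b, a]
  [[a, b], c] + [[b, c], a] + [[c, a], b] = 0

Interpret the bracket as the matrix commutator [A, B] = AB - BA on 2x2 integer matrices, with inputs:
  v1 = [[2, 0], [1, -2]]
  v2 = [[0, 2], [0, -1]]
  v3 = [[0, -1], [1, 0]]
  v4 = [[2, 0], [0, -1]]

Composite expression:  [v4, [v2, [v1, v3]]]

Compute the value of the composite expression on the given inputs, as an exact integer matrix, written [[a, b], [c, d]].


[[0, -24], [-12, 0]]

[v1, v3] = [[1, -4], [-4, -1]]
[v2, [v1, v3]] = [[-8, -8], [4, 8]]
[v4, [v2, [v1, v3]]] = [[0, -24], [-12, 0]]


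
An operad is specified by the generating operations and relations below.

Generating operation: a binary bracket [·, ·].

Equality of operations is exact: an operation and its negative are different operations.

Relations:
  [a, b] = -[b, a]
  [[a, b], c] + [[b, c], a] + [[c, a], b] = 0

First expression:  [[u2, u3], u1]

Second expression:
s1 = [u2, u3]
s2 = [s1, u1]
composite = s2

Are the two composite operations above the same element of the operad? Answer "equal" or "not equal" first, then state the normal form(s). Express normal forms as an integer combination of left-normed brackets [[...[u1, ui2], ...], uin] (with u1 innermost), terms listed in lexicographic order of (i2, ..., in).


equal; the common form is -[[u1, u2], u3] + [[u1, u3], u2]

Reducing the first expression gives -[[u1, u2], u3] + [[u1, u3], u2]
Reducing the second expression gives -[[u1, u2], u3] + [[u1, u3], u2]
One common form — equal.


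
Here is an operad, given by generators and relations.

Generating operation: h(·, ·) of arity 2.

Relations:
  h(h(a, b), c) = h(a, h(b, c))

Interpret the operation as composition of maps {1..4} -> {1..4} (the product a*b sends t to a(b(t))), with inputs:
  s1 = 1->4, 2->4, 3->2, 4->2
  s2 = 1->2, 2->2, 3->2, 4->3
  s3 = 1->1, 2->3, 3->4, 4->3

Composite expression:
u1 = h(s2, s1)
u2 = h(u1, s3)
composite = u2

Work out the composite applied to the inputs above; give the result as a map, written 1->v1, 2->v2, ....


h(s2, s1) = 1->3, 2->3, 3->2, 4->2
h(h(s2, s1), s3) = 1->3, 2->2, 3->2, 4->2

1->3, 2->2, 3->2, 4->2


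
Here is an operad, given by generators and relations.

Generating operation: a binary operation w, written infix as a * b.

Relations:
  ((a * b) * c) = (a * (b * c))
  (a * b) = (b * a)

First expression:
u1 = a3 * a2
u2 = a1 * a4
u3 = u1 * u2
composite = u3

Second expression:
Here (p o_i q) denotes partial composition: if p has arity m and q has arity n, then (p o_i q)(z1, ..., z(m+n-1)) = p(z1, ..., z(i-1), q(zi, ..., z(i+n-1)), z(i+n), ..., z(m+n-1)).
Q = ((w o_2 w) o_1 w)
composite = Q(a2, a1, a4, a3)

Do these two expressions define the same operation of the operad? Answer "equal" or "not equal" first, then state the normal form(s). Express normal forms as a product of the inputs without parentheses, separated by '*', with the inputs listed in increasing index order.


equal: each reduces to a1 * a2 * a3 * a4


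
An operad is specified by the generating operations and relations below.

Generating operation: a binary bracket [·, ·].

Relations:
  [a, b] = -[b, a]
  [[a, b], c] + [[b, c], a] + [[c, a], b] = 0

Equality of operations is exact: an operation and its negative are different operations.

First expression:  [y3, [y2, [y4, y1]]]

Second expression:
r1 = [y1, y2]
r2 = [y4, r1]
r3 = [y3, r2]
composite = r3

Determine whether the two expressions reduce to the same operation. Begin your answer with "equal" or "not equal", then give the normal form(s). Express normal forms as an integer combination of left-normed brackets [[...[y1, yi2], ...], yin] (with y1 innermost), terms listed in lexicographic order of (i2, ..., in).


not equal; first: -[[[y1, y4], y2], y3]; second: [[[y1, y2], y4], y3]


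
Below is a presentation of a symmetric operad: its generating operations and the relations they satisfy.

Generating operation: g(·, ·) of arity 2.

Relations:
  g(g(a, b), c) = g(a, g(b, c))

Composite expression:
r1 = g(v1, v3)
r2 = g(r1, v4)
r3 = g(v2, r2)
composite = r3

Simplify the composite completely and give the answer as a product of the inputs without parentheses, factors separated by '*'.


Associativity of g dissolves the nesting; only the v-input order survives.
g(v1, v3) linearizes to v1 * v3
g(g(v1, v3), v4) linearizes to v1 * v3 * v4
g(v2, g(g(v1, v3), v4)) linearizes to v2 * v1 * v3 * v4

v2 * v1 * v3 * v4


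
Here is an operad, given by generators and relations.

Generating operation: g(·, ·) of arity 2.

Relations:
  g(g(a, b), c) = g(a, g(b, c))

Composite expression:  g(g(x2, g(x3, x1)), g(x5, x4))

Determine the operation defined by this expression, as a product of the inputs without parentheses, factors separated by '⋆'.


x2 ⋆ x3 ⋆ x1 ⋆ x5 ⋆ x4

Key point: g is associative — brackets drop, the x-order remains.
g(x3, x1) reduces to x3 ⋆ x1
g(x2, g(x3, x1)) reduces to x2 ⋆ x3 ⋆ x1
g(x5, x4) reduces to x5 ⋆ x4
g(g(x2, g(x3, x1)), g(x5, x4)) reduces to x2 ⋆ x3 ⋆ x1 ⋆ x5 ⋆ x4


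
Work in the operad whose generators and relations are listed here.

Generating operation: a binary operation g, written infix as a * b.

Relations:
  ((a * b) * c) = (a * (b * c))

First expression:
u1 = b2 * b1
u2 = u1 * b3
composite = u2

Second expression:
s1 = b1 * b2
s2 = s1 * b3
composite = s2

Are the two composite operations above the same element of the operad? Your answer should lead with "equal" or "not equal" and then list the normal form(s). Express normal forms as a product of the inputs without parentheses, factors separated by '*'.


not equal; the first gives b2 * b1 * b3 and the second b1 * b2 * b3

The first expression reduces to b2 * b1 * b3
The second expression reduces to b1 * b2 * b3
Distinct normal forms: not equal.
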